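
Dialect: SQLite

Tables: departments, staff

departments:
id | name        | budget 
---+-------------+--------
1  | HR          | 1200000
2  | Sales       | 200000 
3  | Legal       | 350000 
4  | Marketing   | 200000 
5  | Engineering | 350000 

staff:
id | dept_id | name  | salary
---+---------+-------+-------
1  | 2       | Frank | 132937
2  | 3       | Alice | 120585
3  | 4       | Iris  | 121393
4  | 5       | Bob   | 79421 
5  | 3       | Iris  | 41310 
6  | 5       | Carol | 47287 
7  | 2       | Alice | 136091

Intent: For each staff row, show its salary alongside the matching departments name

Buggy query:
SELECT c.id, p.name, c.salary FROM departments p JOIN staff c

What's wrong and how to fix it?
Bug: Missing join condition: each staff row is matched to all departments rows instead of just its own

Fix: Add ON c.dept_id = p.id to the JOIN

Corrected query:
SELECT c.id, p.name, c.salary FROM departments p JOIN staff c ON c.dept_id = p.id

Result:
id | name        | salary
---+-------------+-------
1  | Sales       | 132937
2  | Legal       | 120585
3  | Marketing   | 121393
4  | Engineering | 79421 
5  | Legal       | 41310 
6  | Engineering | 47287 
7  | Sales       | 136091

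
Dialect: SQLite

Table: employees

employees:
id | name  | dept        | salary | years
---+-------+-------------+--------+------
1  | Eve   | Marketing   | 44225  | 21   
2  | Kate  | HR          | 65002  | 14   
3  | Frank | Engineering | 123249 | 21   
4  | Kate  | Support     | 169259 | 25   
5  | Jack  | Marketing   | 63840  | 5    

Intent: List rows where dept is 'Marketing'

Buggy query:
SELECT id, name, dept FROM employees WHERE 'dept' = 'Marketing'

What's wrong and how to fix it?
Bug: Single quotes denote string literals in SQL; the column name is being compared as a constant string

Fix: Remove the quotes around the column name (or use double quotes for an identifier)

Corrected query:
SELECT id, name, dept FROM employees WHERE dept = 'Marketing'

Result:
id | name | dept     
---+------+----------
1  | Eve  | Marketing
5  | Jack | Marketing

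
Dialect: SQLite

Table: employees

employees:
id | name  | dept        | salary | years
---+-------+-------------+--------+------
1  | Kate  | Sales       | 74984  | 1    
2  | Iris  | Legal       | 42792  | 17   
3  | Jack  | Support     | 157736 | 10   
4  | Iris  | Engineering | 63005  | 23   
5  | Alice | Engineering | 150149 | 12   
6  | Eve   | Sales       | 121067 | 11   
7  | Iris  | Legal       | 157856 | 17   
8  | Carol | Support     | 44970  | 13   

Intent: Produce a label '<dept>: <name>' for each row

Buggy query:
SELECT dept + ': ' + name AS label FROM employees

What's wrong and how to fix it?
Bug: SQLite uses || for string concatenation; + coerces text to numbers (yielding 0)

Fix: Replace + with || to concatenate text

Corrected query:
SELECT dept || ': ' || name AS label FROM employees

Result:
label             
------------------
Sales: Kate       
Legal: Iris       
Support: Jack     
Engineering: Iris 
Engineering: Alice
Sales: Eve        
Legal: Iris       
Support: Carol    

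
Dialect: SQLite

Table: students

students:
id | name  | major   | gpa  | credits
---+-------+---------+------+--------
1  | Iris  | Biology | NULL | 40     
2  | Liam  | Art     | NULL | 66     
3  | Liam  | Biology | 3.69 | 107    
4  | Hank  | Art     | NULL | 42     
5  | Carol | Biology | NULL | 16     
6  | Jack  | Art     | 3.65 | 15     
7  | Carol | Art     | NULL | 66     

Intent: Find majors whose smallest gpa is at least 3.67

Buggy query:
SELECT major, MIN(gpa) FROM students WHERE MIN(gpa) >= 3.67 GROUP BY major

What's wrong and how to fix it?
Bug: MIN() in WHERE is a misuse of aggregate

Fix: Replace WHERE with HAVING after the GROUP BY

Corrected query:
SELECT major, MIN(gpa) FROM students GROUP BY major HAVING MIN(gpa) >= 3.67

Result:
major   | MIN(gpa)
--------+---------
Biology | 3.69    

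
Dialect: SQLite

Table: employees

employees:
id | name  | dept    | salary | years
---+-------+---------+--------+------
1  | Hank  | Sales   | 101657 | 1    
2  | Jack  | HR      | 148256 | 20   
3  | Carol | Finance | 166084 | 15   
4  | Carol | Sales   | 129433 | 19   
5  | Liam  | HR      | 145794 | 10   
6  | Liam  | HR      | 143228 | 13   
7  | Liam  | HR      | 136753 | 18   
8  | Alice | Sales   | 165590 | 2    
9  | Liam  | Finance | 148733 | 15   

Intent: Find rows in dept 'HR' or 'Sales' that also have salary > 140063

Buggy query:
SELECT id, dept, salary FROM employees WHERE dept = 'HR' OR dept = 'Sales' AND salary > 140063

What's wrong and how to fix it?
Bug: Without parentheses, AND is evaluated before OR, so the salary filter only applies to the 'Sales' branch

Fix: Add parentheses around the OR so the AND applies to both alternatives

Corrected query:
SELECT id, dept, salary FROM employees WHERE (dept = 'HR' OR dept = 'Sales') AND salary > 140063

Result:
id | dept  | salary
---+-------+-------
2  | HR    | 148256
5  | HR    | 145794
6  | HR    | 143228
8  | Sales | 165590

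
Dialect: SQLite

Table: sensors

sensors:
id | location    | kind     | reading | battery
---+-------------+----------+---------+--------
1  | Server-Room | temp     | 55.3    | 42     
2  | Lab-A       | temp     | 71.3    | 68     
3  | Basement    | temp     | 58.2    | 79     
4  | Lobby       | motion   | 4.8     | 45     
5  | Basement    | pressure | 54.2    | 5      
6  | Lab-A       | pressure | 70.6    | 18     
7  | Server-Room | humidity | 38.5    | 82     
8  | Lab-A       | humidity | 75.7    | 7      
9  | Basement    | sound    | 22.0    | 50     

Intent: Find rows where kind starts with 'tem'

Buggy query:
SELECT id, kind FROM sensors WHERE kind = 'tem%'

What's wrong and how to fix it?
Bug: Wildcards only work with LIKE; '=' treats '%' as a literal character

Fix: Use LIKE for wildcard pattern matching

Corrected query:
SELECT id, kind FROM sensors WHERE kind LIKE 'tem%'

Result:
id | kind
---+-----
1  | temp
2  | temp
3  | temp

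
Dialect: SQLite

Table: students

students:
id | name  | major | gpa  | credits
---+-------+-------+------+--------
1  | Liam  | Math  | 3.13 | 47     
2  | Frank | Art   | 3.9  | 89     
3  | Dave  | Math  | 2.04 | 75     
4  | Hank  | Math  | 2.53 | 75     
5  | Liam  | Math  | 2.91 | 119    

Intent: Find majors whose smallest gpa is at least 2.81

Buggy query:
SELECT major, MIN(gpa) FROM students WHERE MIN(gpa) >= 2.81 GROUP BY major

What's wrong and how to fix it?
Bug: Aggregates like MIN are computed per group after WHERE runs

Fix: Replace WHERE with HAVING after the GROUP BY

Corrected query:
SELECT major, MIN(gpa) FROM students GROUP BY major HAVING MIN(gpa) >= 2.81

Result:
major | MIN(gpa)
------+---------
Art   | 3.9     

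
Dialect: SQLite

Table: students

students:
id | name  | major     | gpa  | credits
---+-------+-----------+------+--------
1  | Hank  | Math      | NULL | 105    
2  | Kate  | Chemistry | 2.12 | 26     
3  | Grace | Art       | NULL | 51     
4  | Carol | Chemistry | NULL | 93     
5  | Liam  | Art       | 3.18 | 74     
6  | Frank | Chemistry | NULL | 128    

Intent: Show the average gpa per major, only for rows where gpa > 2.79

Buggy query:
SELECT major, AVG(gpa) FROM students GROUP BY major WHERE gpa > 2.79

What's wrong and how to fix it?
Bug: WHERE cannot follow GROUP BY

Fix: Move the WHERE clause before GROUP BY

Corrected query:
SELECT major, AVG(gpa) FROM students WHERE gpa > 2.79 GROUP BY major

Result:
major | AVG(gpa)
------+---------
Art   | 3.18    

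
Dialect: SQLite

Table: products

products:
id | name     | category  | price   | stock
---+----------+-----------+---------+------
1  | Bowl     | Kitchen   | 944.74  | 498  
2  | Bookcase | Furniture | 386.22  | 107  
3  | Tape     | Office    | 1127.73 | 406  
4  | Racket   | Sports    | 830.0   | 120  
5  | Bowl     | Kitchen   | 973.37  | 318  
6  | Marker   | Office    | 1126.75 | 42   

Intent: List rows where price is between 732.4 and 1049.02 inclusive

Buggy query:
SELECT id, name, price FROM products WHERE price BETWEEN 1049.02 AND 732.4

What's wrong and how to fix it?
Bug: BETWEEN expects the lower bound first; with 1049.02 AND 732.4 the range is empty

Fix: Swap the bounds so the smaller value comes first

Corrected query:
SELECT id, name, price FROM products WHERE price BETWEEN 732.4 AND 1049.02

Result:
id | name   | price 
---+--------+-------
1  | Bowl   | 944.74
4  | Racket | 830   
5  | Bowl   | 973.37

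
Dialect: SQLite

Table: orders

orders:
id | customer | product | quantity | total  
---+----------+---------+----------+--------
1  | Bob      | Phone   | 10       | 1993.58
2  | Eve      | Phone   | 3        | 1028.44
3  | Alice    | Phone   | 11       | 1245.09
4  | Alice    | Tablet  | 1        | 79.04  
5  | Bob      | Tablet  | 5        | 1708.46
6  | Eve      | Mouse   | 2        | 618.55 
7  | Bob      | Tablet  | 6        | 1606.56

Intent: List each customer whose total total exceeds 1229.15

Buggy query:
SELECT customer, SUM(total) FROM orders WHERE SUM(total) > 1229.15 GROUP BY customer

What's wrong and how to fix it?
Bug: SUM(total) is an aggregate, but WHERE filters rows before aggregation

Fix: Move the aggregate condition to a HAVING clause

Corrected query:
SELECT customer, SUM(total) FROM orders GROUP BY customer HAVING SUM(total) > 1229.15

Result:
customer | SUM(total)
---------+-----------
Alice    | 1324.13   
Bob      | 5308.6    
Eve      | 1646.99   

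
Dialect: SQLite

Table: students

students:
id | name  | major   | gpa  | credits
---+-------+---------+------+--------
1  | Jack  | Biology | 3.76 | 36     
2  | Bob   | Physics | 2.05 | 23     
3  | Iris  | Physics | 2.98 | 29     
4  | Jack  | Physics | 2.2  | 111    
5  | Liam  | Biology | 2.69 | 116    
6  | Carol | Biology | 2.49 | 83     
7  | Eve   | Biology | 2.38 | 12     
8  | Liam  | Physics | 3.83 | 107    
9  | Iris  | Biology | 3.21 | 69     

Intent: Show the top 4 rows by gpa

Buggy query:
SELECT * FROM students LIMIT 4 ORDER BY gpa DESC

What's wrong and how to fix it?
Bug: LIMIT must come after ORDER BY

Fix: Sort with ORDER BY, then apply LIMIT

Corrected query:
SELECT * FROM students ORDER BY gpa DESC LIMIT 4

Result:
id | name | major   | gpa  | credits
---+------+---------+------+--------
8  | Liam | Physics | 3.83 | 107    
1  | Jack | Biology | 3.76 | 36     
9  | Iris | Biology | 3.21 | 69     
3  | Iris | Physics | 2.98 | 29     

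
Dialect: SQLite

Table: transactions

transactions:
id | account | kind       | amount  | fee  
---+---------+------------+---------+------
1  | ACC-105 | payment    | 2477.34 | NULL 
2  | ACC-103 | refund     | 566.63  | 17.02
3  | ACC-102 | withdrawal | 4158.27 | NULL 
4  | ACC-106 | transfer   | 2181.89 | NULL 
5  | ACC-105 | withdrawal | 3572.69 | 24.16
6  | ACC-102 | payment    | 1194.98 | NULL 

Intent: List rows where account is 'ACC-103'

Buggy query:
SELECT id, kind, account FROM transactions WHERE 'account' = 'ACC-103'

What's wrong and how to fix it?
Bug: Single quotes denote string literals in SQL; the column name is being compared as a constant string

Fix: Remove the quotes around the column name (or use double quotes for an identifier)

Corrected query:
SELECT id, kind, account FROM transactions WHERE account = 'ACC-103'

Result:
id | kind   | account
---+--------+--------
2  | refund | ACC-103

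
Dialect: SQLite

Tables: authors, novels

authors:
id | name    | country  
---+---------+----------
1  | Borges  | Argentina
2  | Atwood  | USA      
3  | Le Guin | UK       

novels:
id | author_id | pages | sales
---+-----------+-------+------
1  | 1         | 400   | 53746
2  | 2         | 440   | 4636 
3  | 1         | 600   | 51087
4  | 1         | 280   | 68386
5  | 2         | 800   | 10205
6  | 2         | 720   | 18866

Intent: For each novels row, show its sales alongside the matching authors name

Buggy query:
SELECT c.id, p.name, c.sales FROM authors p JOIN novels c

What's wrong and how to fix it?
Bug: JOIN with no ON clause produces a cartesian product; every novels row pairs with every authors row

Fix: Specify the join condition linking the foreign key to the parent id

Corrected query:
SELECT c.id, p.name, c.sales FROM authors p JOIN novels c ON c.author_id = p.id

Result:
id | name   | sales
---+--------+------
1  | Borges | 53746
2  | Atwood | 4636 
3  | Borges | 51087
4  | Borges | 68386
5  | Atwood | 10205
6  | Atwood | 18866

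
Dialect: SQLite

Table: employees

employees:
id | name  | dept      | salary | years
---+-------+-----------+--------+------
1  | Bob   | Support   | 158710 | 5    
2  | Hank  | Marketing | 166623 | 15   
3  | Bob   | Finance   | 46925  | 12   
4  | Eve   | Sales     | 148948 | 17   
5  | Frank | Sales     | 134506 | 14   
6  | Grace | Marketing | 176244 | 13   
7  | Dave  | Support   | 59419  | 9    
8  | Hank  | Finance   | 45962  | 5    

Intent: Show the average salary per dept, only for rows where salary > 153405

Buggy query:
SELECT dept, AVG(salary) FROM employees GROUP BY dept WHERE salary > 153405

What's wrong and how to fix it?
Bug: Row-level WHERE must come before GROUP BY in the clause order

Fix: Move the WHERE clause before GROUP BY

Corrected query:
SELECT dept, AVG(salary) FROM employees WHERE salary > 153405 GROUP BY dept

Result:
dept      | AVG(salary)
----------+------------
Marketing | 171433.5   
Support   | 158710     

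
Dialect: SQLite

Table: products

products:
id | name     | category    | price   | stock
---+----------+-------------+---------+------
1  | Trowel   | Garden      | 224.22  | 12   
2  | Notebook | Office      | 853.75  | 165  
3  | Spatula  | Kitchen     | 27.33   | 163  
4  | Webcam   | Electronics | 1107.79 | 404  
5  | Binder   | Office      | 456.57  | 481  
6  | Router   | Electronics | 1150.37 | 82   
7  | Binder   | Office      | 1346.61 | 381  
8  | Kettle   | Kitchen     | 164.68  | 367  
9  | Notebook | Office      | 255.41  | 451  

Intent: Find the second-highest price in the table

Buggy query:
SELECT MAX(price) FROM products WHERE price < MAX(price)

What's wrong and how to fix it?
Bug: MAX(price) on the right of the comparison is an aggregate-in-WHERE error

Fix: Put the inner MAX in a scalar subquery

Corrected query:
SELECT MAX(price) FROM products WHERE price < (SELECT MAX(price) FROM products)

Result:
MAX(price)
----------
1150.37   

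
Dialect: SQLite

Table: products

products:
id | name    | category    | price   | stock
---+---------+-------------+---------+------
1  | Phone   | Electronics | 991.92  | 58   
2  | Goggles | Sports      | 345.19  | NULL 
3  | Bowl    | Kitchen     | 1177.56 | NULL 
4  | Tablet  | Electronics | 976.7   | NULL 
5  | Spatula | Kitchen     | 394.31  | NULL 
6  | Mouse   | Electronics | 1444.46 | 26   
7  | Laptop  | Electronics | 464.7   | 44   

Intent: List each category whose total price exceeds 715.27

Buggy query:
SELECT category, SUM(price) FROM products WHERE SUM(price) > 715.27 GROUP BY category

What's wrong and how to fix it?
Bug: Aggregate functions cannot appear in a WHERE clause

Fix: Use HAVING (which filters groups after aggregation) instead of WHERE

Corrected query:
SELECT category, SUM(price) FROM products GROUP BY category HAVING SUM(price) > 715.27

Result:
category    | SUM(price)
------------+-----------
Electronics | 3877.78   
Kitchen     | 1571.87   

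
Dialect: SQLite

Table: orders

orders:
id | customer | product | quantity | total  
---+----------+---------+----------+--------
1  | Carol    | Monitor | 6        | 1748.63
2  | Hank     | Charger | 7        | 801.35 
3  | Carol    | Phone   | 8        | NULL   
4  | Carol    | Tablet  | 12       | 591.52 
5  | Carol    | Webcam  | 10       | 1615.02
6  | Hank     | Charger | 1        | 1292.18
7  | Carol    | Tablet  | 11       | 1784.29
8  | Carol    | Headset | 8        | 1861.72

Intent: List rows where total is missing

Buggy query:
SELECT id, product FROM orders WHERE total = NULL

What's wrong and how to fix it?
Bug: '= NULL' is always unknown in SQL three-valued logic, so no rows match

Fix: Use IS NULL to test for NULL

Corrected query:
SELECT id, product FROM orders WHERE total IS NULL

Result:
id | product
---+--------
3  | Phone  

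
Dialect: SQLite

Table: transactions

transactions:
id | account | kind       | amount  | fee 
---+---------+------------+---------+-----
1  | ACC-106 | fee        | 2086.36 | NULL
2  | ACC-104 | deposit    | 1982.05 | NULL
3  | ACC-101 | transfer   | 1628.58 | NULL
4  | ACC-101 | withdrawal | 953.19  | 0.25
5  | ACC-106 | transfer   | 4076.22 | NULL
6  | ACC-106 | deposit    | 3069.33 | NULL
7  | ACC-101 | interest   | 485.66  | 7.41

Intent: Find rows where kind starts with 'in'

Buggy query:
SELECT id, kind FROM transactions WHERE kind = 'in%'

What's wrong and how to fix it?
Bug: '=' compares the literal string including the % character; pattern matching needs LIKE

Fix: Use LIKE for wildcard pattern matching

Corrected query:
SELECT id, kind FROM transactions WHERE kind LIKE 'in%'

Result:
id | kind    
---+---------
7  | interest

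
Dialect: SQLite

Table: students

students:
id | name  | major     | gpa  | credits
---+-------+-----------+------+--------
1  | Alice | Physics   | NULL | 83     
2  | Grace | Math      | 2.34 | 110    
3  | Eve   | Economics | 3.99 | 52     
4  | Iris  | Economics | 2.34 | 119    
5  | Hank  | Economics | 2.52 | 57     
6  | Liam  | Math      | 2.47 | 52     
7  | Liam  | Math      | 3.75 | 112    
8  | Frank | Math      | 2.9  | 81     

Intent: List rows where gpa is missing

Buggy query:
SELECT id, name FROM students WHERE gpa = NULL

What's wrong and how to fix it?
Bug: Comparing to NULL with '=' never matches; NULL = NULL is unknown, not true

Fix: Use IS NULL to test for NULL

Corrected query:
SELECT id, name FROM students WHERE gpa IS NULL

Result:
id | name 
---+------
1  | Alice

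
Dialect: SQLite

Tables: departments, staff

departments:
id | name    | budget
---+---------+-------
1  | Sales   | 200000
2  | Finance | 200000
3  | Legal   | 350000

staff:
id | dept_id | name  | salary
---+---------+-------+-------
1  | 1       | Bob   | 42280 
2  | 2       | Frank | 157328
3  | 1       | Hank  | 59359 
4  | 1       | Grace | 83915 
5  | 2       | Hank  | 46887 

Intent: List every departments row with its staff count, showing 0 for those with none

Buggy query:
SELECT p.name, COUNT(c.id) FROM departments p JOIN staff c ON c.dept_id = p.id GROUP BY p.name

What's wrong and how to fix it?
Bug: An inner join excludes parents with zero children

Fix: Switch to LEFT JOIN to retain unmatched parent rows

Corrected query:
SELECT p.name, COUNT(c.id) FROM departments p LEFT JOIN staff c ON c.dept_id = p.id GROUP BY p.name

Result:
name    | COUNT(c.id)
--------+------------
Finance | 2          
Legal   | 0          
Sales   | 3          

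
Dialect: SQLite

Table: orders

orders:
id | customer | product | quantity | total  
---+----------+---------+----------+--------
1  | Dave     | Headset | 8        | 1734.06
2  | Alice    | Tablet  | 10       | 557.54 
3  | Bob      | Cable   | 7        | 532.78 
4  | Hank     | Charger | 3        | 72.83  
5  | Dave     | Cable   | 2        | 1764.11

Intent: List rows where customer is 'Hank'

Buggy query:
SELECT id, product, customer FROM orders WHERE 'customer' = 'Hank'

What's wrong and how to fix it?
Bug: Single quotes denote string literals in SQL; the column name is being compared as a constant string

Fix: Reference the column as customer without single quotes

Corrected query:
SELECT id, product, customer FROM orders WHERE customer = 'Hank'

Result:
id | product | customer
---+---------+---------
4  | Charger | Hank    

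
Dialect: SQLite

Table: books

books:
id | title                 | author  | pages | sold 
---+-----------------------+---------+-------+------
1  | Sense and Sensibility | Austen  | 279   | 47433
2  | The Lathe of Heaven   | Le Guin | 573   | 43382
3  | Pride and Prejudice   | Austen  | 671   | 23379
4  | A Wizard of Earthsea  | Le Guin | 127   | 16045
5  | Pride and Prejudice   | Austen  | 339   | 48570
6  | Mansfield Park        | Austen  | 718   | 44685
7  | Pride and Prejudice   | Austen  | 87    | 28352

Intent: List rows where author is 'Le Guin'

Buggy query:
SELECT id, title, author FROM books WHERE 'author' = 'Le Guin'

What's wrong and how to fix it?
Bug: Single quotes denote string literals in SQL; the column name is being compared as a constant string

Fix: Reference the column as author without single quotes

Corrected query:
SELECT id, title, author FROM books WHERE author = 'Le Guin'

Result:
id | title                | author 
---+----------------------+--------
2  | The Lathe of Heaven  | Le Guin
4  | A Wizard of Earthsea | Le Guin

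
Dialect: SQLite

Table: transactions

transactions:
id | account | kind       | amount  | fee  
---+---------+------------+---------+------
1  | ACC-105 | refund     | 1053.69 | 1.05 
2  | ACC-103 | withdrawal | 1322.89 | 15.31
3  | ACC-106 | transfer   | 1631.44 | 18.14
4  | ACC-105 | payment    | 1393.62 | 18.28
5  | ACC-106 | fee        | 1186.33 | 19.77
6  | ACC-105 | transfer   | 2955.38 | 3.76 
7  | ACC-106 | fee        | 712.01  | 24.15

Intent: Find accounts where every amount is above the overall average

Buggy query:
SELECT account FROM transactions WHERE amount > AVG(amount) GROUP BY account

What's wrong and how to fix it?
Bug: WHERE evaluates per row before aggregation, so AVG() is unavailable

Fix: Compute the overall average in a scalar subquery and compare each group's MIN against it in HAVING

Corrected query:
SELECT account FROM transactions GROUP BY account HAVING MIN(amount) > (SELECT AVG(amount) FROM transactions)

Result:
(no rows)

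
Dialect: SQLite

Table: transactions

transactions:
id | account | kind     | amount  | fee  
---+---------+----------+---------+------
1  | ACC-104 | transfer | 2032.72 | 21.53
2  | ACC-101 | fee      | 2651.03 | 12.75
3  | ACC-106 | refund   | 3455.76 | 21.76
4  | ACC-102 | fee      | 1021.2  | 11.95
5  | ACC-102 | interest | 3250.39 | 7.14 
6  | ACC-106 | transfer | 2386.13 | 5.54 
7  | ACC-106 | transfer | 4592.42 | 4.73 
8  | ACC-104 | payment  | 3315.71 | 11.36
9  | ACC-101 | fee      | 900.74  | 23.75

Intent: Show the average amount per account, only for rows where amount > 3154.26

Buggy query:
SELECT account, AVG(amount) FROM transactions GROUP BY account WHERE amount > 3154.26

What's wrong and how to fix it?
Bug: WHERE cannot follow GROUP BY

Fix: Move the WHERE clause before GROUP BY

Corrected query:
SELECT account, AVG(amount) FROM transactions WHERE amount > 3154.26 GROUP BY account

Result:
account | AVG(amount)
--------+------------
ACC-102 | 3250.39    
ACC-104 | 3315.71    
ACC-106 | 4024.09    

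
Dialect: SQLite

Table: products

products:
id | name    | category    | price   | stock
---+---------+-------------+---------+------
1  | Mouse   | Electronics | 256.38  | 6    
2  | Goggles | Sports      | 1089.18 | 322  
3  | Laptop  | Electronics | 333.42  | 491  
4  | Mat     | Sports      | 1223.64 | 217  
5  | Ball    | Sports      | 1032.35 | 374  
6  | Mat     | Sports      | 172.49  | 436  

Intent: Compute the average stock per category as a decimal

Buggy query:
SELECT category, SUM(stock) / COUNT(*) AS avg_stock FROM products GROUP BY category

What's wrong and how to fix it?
Bug: SUM(stock) and COUNT(*) are both integers; the division truncates the fractional part

Fix: Cast one side to REAL so the division keeps the fractional part

Corrected query:
SELECT category, SUM(stock) * 1.0 / COUNT(*) AS avg_stock FROM products GROUP BY category

Result:
category    | avg_stock
------------+----------
Electronics | 248.5    
Sports      | 337.25   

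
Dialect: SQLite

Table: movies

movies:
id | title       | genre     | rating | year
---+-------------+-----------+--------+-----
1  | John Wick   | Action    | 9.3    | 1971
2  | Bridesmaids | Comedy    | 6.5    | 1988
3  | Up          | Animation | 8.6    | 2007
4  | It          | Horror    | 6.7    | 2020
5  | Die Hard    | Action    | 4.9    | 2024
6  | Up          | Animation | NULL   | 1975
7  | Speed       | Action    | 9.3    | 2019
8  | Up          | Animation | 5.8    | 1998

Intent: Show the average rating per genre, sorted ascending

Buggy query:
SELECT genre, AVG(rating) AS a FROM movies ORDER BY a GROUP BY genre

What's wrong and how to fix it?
Bug: GROUP BY must precede ORDER BY

Fix: Move ORDER BY to the end, after GROUP BY

Corrected query:
SELECT genre, AVG(rating) AS a FROM movies GROUP BY genre ORDER BY a

Result:
genre     | a       
----------+---------
Comedy    | 6.5     
Horror    | 6.7     
Animation | 7.2     
Action    | 7.833333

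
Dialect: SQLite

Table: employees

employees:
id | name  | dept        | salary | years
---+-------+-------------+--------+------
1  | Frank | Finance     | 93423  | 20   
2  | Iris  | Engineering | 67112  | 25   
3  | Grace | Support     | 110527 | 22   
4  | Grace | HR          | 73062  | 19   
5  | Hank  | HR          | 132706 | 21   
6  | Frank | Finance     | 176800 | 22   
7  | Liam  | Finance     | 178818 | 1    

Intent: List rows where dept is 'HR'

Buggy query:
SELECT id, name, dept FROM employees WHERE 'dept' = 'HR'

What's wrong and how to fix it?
Bug: 'dept' in single quotes is a string literal, not the column; the comparison is literal-vs-literal and never true

Fix: Remove the quotes around the column name (or use double quotes for an identifier)

Corrected query:
SELECT id, name, dept FROM employees WHERE dept = 'HR'

Result:
id | name  | dept
---+-------+-----
4  | Grace | HR  
5  | Hank  | HR  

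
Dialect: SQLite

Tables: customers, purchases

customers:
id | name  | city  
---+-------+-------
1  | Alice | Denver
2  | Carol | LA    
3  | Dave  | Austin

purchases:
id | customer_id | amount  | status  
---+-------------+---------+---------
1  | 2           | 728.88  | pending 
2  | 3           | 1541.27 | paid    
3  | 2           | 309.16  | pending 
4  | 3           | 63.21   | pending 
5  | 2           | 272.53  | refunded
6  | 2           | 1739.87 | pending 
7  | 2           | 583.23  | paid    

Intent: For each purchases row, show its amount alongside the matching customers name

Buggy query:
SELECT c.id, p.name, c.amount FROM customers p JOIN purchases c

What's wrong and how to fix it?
Bug: JOIN with no ON clause produces a cartesian product; every purchases row pairs with every customers row

Fix: Add ON c.customer_id = p.id to the JOIN

Corrected query:
SELECT c.id, p.name, c.amount FROM customers p JOIN purchases c ON c.customer_id = p.id

Result:
id | name  | amount 
---+-------+--------
1  | Carol | 728.88 
2  | Dave  | 1541.27
3  | Carol | 309.16 
4  | Dave  | 63.21  
5  | Carol | 272.53 
6  | Carol | 1739.87
7  | Carol | 583.23 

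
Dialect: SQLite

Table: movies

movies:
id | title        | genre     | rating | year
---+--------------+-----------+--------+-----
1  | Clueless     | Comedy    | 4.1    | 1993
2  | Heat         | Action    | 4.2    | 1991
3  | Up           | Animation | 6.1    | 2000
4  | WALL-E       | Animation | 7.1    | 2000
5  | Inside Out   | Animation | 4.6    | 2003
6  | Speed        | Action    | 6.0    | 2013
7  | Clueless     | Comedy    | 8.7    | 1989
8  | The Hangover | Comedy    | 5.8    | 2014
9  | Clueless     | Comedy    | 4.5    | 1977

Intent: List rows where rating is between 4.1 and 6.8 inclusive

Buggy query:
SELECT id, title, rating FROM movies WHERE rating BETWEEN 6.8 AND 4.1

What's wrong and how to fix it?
Bug: BETWEEN expects the lower bound first; with 6.8 AND 4.1 the range is empty

Fix: Swap the bounds so the smaller value comes first

Corrected query:
SELECT id, title, rating FROM movies WHERE rating BETWEEN 4.1 AND 6.8

Result:
id | title        | rating
---+--------------+-------
1  | Clueless     | 4.1   
2  | Heat         | 4.2   
3  | Up           | 6.1   
5  | Inside Out   | 4.6   
6  | Speed        | 6     
8  | The Hangover | 5.8   
9  | Clueless     | 4.5   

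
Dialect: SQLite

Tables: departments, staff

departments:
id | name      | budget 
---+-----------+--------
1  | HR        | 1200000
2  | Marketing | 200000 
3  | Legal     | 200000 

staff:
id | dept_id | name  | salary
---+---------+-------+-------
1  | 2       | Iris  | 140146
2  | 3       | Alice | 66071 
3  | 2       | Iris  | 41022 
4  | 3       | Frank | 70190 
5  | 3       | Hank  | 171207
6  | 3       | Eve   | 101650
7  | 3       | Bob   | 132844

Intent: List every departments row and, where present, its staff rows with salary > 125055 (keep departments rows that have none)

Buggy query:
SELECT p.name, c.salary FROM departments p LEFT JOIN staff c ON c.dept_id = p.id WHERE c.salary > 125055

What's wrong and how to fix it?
Bug: Filtering c.salary in WHERE discards the NULL rows produced by LEFT JOIN, turning it into an inner join

Fix: Move the right-table condition into the ON clause so unmatched parents are kept

Corrected query:
SELECT p.name, c.salary FROM departments p LEFT JOIN staff c ON c.dept_id = p.id AND c.salary > 125055

Result:
name      | salary
----------+-------
HR        | NULL  
Marketing | 140146
Legal     | 132844
Legal     | 171207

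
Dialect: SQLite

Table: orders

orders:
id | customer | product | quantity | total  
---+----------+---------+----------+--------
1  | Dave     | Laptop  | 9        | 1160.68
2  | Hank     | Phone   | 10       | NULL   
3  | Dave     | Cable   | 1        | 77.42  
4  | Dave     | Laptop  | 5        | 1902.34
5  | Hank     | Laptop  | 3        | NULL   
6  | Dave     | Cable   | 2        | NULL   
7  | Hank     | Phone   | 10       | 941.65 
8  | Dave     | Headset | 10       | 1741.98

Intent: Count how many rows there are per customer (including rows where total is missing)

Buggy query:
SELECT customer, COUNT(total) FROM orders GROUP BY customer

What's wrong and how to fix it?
Bug: COUNT(total) skips NULLs, so groups with missing total are undercounted

Fix: Use COUNT(*) to count all rows regardless of NULL

Corrected query:
SELECT customer, COUNT(*) FROM orders GROUP BY customer

Result:
customer | COUNT(*)
---------+---------
Dave     | 5       
Hank     | 3       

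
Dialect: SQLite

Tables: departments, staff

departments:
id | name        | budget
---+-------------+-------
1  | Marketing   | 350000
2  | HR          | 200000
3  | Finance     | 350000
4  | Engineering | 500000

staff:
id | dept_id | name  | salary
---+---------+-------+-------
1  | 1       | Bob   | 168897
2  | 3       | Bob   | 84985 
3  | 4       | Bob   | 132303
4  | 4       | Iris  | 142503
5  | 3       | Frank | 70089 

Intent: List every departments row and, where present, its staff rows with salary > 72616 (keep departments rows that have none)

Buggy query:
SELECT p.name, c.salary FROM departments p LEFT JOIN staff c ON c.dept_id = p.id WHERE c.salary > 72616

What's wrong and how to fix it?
Bug: A WHERE condition on the right-hand table after LEFT JOIN drops unmatched parents

Fix: Put 'c.salary > 72616' in the JOIN's ON clause instead of WHERE

Corrected query:
SELECT p.name, c.salary FROM departments p LEFT JOIN staff c ON c.dept_id = p.id AND c.salary > 72616

Result:
name        | salary
------------+-------
Marketing   | 168897
HR          | NULL  
Finance     | 84985 
Engineering | 132303
Engineering | 142503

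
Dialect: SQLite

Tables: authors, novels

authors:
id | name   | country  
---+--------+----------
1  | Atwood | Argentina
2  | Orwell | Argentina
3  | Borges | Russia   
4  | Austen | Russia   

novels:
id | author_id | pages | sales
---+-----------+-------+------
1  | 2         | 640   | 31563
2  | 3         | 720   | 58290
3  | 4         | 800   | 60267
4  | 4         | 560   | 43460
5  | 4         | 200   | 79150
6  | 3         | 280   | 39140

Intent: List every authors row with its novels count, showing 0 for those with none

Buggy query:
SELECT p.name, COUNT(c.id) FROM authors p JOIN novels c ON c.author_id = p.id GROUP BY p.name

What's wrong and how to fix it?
Bug: An inner join excludes parents with zero children

Fix: Use LEFT JOIN so parents without children still appear (COUNT(c.id) gives 0)

Corrected query:
SELECT p.name, COUNT(c.id) FROM authors p LEFT JOIN novels c ON c.author_id = p.id GROUP BY p.name

Result:
name   | COUNT(c.id)
-------+------------
Atwood | 0          
Austen | 3          
Borges | 2          
Orwell | 1          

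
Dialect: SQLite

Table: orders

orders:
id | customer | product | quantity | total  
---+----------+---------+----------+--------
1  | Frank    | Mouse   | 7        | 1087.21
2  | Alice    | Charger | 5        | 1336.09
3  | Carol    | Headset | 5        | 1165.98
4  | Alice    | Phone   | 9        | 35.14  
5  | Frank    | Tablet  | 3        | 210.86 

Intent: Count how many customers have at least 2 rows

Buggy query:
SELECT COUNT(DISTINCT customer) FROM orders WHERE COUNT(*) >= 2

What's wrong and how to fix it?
Bug: COUNT(*) cannot appear in WHERE; the per-group count doesn't exist yet

Fix: Use a subquery that GROUPs and filters with HAVING, then count its rows

Corrected query:
SELECT COUNT(*) FROM (SELECT customer FROM orders GROUP BY customer HAVING COUNT(*) >= 2)

Result:
COUNT(*)
--------
2       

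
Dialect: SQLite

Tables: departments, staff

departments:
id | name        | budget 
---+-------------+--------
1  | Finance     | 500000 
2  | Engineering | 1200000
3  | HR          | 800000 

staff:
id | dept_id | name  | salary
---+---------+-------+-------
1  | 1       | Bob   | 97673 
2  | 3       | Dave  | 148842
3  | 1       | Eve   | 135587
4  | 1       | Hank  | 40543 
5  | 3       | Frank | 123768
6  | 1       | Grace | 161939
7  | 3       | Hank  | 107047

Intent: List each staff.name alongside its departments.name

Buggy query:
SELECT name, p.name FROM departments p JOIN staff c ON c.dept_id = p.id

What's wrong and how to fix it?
Bug: Both tables have a 'name' column; the unqualified reference is ambiguous

Fix: Prefix ambiguous columns with the table alias

Corrected query:
SELECT c.name, p.name FROM departments p JOIN staff c ON c.dept_id = p.id

Result:
name  | name   
------+--------
Bob   | Finance
Dave  | HR     
Eve   | Finance
Hank  | Finance
Frank | HR     
Grace | Finance
Hank  | HR     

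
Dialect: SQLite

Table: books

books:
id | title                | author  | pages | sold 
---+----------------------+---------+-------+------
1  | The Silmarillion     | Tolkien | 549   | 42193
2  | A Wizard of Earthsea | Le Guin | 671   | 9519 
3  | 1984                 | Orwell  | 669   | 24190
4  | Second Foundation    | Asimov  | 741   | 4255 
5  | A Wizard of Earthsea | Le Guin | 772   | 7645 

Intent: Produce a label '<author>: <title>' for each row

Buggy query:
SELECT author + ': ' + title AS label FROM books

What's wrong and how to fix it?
Bug: '+' is numeric addition; on text columns SQLite converts them to 0 instead of concatenating

Fix: Use the || operator for string concatenation

Corrected query:
SELECT author || ': ' || title AS label FROM books

Result:
label                        
-----------------------------
Tolkien: The Silmarillion    
Le Guin: A Wizard of Earthsea
Orwell: 1984                 
Asimov: Second Foundation    
Le Guin: A Wizard of Earthsea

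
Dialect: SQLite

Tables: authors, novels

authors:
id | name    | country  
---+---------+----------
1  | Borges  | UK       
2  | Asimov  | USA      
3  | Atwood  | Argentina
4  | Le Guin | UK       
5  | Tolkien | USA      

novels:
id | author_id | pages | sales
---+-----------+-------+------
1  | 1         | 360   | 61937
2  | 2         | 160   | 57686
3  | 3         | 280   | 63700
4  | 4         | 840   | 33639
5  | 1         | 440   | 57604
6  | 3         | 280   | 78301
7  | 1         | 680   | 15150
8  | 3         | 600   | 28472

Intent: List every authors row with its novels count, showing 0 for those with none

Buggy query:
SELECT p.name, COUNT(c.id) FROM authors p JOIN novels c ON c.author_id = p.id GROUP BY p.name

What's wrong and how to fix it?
Bug: INNER JOIN drops authors rows that have no matching novels rows

Fix: Switch to LEFT JOIN to retain unmatched parent rows

Corrected query:
SELECT p.name, COUNT(c.id) FROM authors p LEFT JOIN novels c ON c.author_id = p.id GROUP BY p.name

Result:
name    | COUNT(c.id)
--------+------------
Asimov  | 1          
Atwood  | 3          
Borges  | 3          
Le Guin | 1          
Tolkien | 0          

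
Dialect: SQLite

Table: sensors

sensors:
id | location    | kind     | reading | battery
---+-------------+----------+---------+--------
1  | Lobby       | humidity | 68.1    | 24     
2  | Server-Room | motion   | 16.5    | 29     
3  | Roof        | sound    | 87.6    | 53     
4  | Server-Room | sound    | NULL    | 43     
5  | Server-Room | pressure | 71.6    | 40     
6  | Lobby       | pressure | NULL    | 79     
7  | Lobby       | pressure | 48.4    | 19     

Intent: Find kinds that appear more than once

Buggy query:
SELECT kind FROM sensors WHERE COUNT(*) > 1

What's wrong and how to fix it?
Bug: WHERE can't reference COUNT(*); aggregates are computed after WHERE

Fix: Group first, then use HAVING for the count condition

Corrected query:
SELECT kind FROM sensors GROUP BY kind HAVING COUNT(*) > 1

Result:
kind    
--------
pressure
sound   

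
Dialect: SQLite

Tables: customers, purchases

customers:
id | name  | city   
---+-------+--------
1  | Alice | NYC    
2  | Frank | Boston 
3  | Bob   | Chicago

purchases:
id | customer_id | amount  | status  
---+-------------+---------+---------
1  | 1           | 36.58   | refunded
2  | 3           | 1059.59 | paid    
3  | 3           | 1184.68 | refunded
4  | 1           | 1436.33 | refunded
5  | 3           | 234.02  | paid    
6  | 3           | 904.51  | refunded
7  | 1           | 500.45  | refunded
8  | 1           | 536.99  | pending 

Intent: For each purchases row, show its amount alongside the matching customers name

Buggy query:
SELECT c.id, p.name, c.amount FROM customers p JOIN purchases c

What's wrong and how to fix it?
Bug: JOIN with no ON clause produces a cartesian product; every purchases row pairs with every customers row

Fix: Add ON c.customer_id = p.id to the JOIN

Corrected query:
SELECT c.id, p.name, c.amount FROM customers p JOIN purchases c ON c.customer_id = p.id

Result:
id | name  | amount 
---+-------+--------
1  | Alice | 36.58  
2  | Bob   | 1059.59
3  | Bob   | 1184.68
4  | Alice | 1436.33
5  | Bob   | 234.02 
6  | Bob   | 904.51 
7  | Alice | 500.45 
8  | Alice | 536.99 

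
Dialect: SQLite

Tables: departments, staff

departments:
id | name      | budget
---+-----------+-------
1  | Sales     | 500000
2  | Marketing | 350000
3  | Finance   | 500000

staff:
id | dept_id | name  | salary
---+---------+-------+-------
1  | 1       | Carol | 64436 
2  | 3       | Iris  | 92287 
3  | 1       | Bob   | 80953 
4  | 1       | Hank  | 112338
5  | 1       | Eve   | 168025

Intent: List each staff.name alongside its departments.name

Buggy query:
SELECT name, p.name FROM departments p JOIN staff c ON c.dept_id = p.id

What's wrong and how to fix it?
Bug: Both tables have a 'name' column; the unqualified reference is ambiguous

Fix: Prefix ambiguous columns with the table alias

Corrected query:
SELECT c.name, p.name FROM departments p JOIN staff c ON c.dept_id = p.id

Result:
name  | name   
------+--------
Carol | Sales  
Iris  | Finance
Bob   | Sales  
Hank  | Sales  
Eve   | Sales  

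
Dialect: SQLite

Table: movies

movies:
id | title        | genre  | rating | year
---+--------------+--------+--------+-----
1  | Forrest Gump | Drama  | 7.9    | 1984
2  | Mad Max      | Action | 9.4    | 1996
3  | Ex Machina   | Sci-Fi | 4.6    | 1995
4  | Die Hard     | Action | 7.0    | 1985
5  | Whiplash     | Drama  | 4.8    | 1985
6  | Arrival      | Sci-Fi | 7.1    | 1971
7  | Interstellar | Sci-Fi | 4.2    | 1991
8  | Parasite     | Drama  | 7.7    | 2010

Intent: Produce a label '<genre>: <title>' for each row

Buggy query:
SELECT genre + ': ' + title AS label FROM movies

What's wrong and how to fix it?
Bug: SQLite uses || for string concatenation; + coerces text to numbers (yielding 0)

Fix: Replace + with || to concatenate text

Corrected query:
SELECT genre || ': ' || title AS label FROM movies

Result:
label               
--------------------
Drama: Forrest Gump 
Action: Mad Max     
Sci-Fi: Ex Machina  
Action: Die Hard    
Drama: Whiplash     
Sci-Fi: Arrival     
Sci-Fi: Interstellar
Drama: Parasite     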